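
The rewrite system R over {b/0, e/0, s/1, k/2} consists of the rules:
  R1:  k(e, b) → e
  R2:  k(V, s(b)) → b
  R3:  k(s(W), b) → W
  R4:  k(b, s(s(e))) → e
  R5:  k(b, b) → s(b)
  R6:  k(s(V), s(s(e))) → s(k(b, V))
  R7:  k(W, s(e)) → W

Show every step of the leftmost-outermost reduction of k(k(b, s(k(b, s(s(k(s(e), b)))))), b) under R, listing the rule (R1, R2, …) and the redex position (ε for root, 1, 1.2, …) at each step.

s(b)

1. k(k(b, s(k(b, s(s(k(s(e), b)))))), b)  →  k(k(b, s(k(b, s(s(e))))), b)   [R3 at 1.2.1.2.1.1]
2. k(k(b, s(k(b, s(s(e))))), b)  →  k(k(b, s(e)), b)   [R4 at 1.2.1]
3. k(k(b, s(e)), b)  →  k(b, b)   [R7 at 1]
4. k(b, b)  →  s(b)   [R5 at ε]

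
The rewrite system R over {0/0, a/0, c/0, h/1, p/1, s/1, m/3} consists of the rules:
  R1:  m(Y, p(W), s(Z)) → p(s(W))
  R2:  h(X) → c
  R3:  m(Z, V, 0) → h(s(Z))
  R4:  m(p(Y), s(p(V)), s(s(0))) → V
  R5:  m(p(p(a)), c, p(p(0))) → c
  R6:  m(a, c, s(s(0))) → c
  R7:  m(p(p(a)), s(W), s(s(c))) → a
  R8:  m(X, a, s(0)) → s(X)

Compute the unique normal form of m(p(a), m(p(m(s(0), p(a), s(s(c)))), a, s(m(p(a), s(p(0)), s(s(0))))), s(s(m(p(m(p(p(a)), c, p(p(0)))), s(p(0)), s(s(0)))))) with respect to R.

1. m(p(a), m(p(m(s(0), p(a), s(s(c)))), a, s(m(p(a), s(p(0)), s(s(0))))), s(s(m(p(m(p(p(a)), c, p(p(0)))), s(p(0)), s(s(0))))))  →  m(p(a), m(p(p(s(a))), a, s(m(p(a), s(p(0)), s(s(0))))), s(s(m(p(m(p(p(a)), c, p(p(0)))), s(p(0)), s(s(0))))))   [R1 at 2.1.1]
2. m(p(a), m(p(p(s(a))), a, s(m(p(a), s(p(0)), s(s(0))))), s(s(m(p(m(p(p(a)), c, p(p(0)))), s(p(0)), s(s(0))))))  →  m(p(a), m(p(p(s(a))), a, s(0)), s(s(m(p(m(p(p(a)), c, p(p(0)))), s(p(0)), s(s(0))))))   [R4 at 2.3.1]
3. m(p(a), m(p(p(s(a))), a, s(0)), s(s(m(p(m(p(p(a)), c, p(p(0)))), s(p(0)), s(s(0))))))  →  m(p(a), s(p(p(s(a)))), s(s(m(p(m(p(p(a)), c, p(p(0)))), s(p(0)), s(s(0))))))   [R8 at 2]
4. m(p(a), s(p(p(s(a)))), s(s(m(p(m(p(p(a)), c, p(p(0)))), s(p(0)), s(s(0))))))  →  m(p(a), s(p(p(s(a)))), s(s(0)))   [R4 at 3.1.1]
5. m(p(a), s(p(p(s(a)))), s(s(0)))  →  p(s(a))   [R4 at ε]

p(s(a))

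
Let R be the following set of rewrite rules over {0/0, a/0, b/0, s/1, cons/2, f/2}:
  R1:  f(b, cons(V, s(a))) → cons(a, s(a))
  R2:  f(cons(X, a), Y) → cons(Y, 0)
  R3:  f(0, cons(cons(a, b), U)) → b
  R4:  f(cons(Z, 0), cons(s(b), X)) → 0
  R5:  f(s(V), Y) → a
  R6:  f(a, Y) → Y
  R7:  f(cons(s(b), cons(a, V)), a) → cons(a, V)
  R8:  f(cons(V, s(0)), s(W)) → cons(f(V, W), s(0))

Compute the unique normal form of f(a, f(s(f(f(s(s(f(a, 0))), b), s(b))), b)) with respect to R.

a

1. f(a, f(s(f(f(s(s(f(a, 0))), b), s(b))), b))  →  f(s(f(f(s(s(f(a, 0))), b), s(b))), b)   [R6 at ε]
2. f(s(f(f(s(s(f(a, 0))), b), s(b))), b)  →  a   [R5 at ε]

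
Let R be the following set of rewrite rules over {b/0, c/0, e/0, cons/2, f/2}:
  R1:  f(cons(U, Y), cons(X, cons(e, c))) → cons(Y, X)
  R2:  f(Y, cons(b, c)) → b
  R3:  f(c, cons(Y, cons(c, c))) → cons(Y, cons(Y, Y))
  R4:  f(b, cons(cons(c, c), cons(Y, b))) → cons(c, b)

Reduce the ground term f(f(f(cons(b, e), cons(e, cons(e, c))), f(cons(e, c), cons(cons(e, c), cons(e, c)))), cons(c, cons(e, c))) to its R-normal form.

1. f(f(f(cons(b, e), cons(e, cons(e, c))), f(cons(e, c), cons(cons(e, c), cons(e, c)))), cons(c, cons(e, c)))  →  f(f(cons(e, e), f(cons(e, c), cons(cons(e, c), cons(e, c)))), cons(c, cons(e, c)))   [R1 at 1.1]
2. f(f(cons(e, e), f(cons(e, c), cons(cons(e, c), cons(e, c)))), cons(c, cons(e, c)))  →  f(f(cons(e, e), cons(c, cons(e, c))), cons(c, cons(e, c)))   [R1 at 1.2]
3. f(f(cons(e, e), cons(c, cons(e, c))), cons(c, cons(e, c)))  →  f(cons(e, c), cons(c, cons(e, c)))   [R1 at 1]
4. f(cons(e, c), cons(c, cons(e, c)))  →  cons(c, c)   [R1 at ε]

cons(c, c)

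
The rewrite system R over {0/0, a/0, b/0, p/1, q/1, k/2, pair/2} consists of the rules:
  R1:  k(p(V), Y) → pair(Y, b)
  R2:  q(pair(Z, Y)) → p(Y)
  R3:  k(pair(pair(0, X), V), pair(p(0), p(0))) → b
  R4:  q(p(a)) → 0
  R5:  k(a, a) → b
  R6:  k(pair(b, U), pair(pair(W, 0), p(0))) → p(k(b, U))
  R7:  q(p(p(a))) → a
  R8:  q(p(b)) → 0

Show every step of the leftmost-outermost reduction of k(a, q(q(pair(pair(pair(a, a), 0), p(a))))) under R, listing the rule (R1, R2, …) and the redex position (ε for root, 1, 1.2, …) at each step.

b

1. k(a, q(q(pair(pair(pair(a, a), 0), p(a)))))  →  k(a, q(p(p(a))))   [R2 at 2.1]
2. k(a, q(p(p(a))))  →  k(a, a)   [R7 at 2]
3. k(a, a)  →  b   [R5 at ε]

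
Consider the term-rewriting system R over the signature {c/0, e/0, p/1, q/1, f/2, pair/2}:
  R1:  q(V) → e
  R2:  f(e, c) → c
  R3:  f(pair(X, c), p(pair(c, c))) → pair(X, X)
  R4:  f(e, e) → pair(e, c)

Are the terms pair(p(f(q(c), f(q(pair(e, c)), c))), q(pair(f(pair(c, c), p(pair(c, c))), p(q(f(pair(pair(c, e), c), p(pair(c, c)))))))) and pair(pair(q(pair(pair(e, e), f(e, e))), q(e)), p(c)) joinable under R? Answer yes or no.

Reduce t₁ = pair(p(f(q(c), f(q(pair(e, c)), c))), q(pair(f(pair(c, c), p(pair(c, c))), p(q(f(pair(pair(c, e), c), p(pair(c, c)))))))):
1. pair(p(f(q(c), f(q(pair(e, c)), c))), q(pair(f(pair(c, c), p(pair(c, c))), p(q(f(pair(pair(c, e), c), p(pair(c, c))))))))  →  pair(p(f(e, f(q(pair(e, c)), c))), q(pair(f(pair(c, c), p(pair(c, c))), p(q(f(pair(pair(c, e), c), p(pair(c, c))))))))   [R1 at 1.1.1]
2. pair(p(f(e, f(q(pair(e, c)), c))), q(pair(f(pair(c, c), p(pair(c, c))), p(q(f(pair(pair(c, e), c), p(pair(c, c))))))))  →  pair(p(f(e, f(e, c))), q(pair(f(pair(c, c), p(pair(c, c))), p(q(f(pair(pair(c, e), c), p(pair(c, c))))))))   [R1 at 1.1.2.1]
3. pair(p(f(e, f(e, c))), q(pair(f(pair(c, c), p(pair(c, c))), p(q(f(pair(pair(c, e), c), p(pair(c, c))))))))  →  pair(p(f(e, c)), q(pair(f(pair(c, c), p(pair(c, c))), p(q(f(pair(pair(c, e), c), p(pair(c, c))))))))   [R2 at 1.1.2]
4. pair(p(f(e, c)), q(pair(f(pair(c, c), p(pair(c, c))), p(q(f(pair(pair(c, e), c), p(pair(c, c))))))))  →  pair(p(c), q(pair(f(pair(c, c), p(pair(c, c))), p(q(f(pair(pair(c, e), c), p(pair(c, c))))))))   [R2 at 1.1]
5. pair(p(c), q(pair(f(pair(c, c), p(pair(c, c))), p(q(f(pair(pair(c, e), c), p(pair(c, c))))))))  →  pair(p(c), e)   [R1 at 2]

Reduce t₂ = pair(pair(q(pair(pair(e, e), f(e, e))), q(e)), p(c)):
1. pair(pair(q(pair(pair(e, e), f(e, e))), q(e)), p(c))  →  pair(pair(e, q(e)), p(c))   [R1 at 1.1]
2. pair(pair(e, q(e)), p(c))  →  pair(pair(e, e), p(c))   [R1 at 1.2]

no — NF(t₁) = pair(p(c), e), NF(t₂) = pair(pair(e, e), p(c))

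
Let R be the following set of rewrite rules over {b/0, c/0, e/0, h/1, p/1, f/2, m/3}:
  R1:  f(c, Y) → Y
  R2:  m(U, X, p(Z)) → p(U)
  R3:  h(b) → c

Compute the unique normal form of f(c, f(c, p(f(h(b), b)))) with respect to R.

1. f(c, f(c, p(f(h(b), b))))  →  f(c, p(f(h(b), b)))   [R1 at ε]
2. f(c, p(f(h(b), b)))  →  p(f(h(b), b))   [R1 at ε]
3. p(f(h(b), b))  →  p(f(c, b))   [R3 at 1.1]
4. p(f(c, b))  →  p(b)   [R1 at 1]

p(b)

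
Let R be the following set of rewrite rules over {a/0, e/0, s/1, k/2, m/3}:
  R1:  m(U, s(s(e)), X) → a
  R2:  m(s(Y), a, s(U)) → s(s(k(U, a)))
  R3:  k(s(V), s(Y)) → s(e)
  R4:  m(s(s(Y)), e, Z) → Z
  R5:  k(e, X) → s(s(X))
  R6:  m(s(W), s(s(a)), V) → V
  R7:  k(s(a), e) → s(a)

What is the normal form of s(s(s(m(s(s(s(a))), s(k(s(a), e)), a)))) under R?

s(s(s(a)))

1. s(s(s(m(s(s(s(a))), s(k(s(a), e)), a))))  →  s(s(s(m(s(s(s(a))), s(s(a)), a))))   [R7 at 1.1.1.2.1]
2. s(s(s(m(s(s(s(a))), s(s(a)), a))))  →  s(s(s(a)))   [R6 at 1.1.1]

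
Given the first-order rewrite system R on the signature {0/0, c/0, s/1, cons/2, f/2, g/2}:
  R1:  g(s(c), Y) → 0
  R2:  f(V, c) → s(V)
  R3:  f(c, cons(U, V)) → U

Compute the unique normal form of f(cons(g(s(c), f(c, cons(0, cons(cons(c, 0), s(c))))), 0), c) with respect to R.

1. f(cons(g(s(c), f(c, cons(0, cons(cons(c, 0), s(c))))), 0), c)  →  s(cons(g(s(c), f(c, cons(0, cons(cons(c, 0), s(c))))), 0))   [R2 at ε]
2. s(cons(g(s(c), f(c, cons(0, cons(cons(c, 0), s(c))))), 0))  →  s(cons(0, 0))   [R1 at 1.1]

s(cons(0, 0))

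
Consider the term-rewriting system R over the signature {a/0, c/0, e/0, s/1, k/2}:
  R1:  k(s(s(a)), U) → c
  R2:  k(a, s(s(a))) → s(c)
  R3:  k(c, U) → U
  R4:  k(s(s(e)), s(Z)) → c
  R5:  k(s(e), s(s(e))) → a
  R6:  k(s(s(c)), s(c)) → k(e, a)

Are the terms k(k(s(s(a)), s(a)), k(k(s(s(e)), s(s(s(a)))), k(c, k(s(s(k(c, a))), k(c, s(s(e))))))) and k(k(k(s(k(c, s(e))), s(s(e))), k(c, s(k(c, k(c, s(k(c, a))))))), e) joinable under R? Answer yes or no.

yes — NF(t₁) = c, NF(t₂) = c

Reduce t₁ = k(k(s(s(a)), s(a)), k(k(s(s(e)), s(s(s(a)))), k(c, k(s(s(k(c, a))), k(c, s(s(e))))))):
1. k(k(s(s(a)), s(a)), k(k(s(s(e)), s(s(s(a)))), k(c, k(s(s(k(c, a))), k(c, s(s(e)))))))  →  k(c, k(k(s(s(e)), s(s(s(a)))), k(c, k(s(s(k(c, a))), k(c, s(s(e)))))))   [R1 at 1]
2. k(c, k(k(s(s(e)), s(s(s(a)))), k(c, k(s(s(k(c, a))), k(c, s(s(e)))))))  →  k(k(s(s(e)), s(s(s(a)))), k(c, k(s(s(k(c, a))), k(c, s(s(e))))))   [R3 at ε]
3. k(k(s(s(e)), s(s(s(a)))), k(c, k(s(s(k(c, a))), k(c, s(s(e))))))  →  k(c, k(c, k(s(s(k(c, a))), k(c, s(s(e))))))   [R4 at 1]
4. k(c, k(c, k(s(s(k(c, a))), k(c, s(s(e))))))  →  k(c, k(s(s(k(c, a))), k(c, s(s(e)))))   [R3 at ε]
5. k(c, k(s(s(k(c, a))), k(c, s(s(e)))))  →  k(s(s(k(c, a))), k(c, s(s(e))))   [R3 at ε]
6. k(s(s(k(c, a))), k(c, s(s(e))))  →  k(s(s(a)), k(c, s(s(e))))   [R3 at 1.1.1]
7. k(s(s(a)), k(c, s(s(e))))  →  c   [R1 at ε]

Reduce t₂ = k(k(k(s(k(c, s(e))), s(s(e))), k(c, s(k(c, k(c, s(k(c, a))))))), e):
1. k(k(k(s(k(c, s(e))), s(s(e))), k(c, s(k(c, k(c, s(k(c, a))))))), e)  →  k(k(k(s(s(e)), s(s(e))), k(c, s(k(c, k(c, s(k(c, a))))))), e)   [R3 at 1.1.1.1]
2. k(k(k(s(s(e)), s(s(e))), k(c, s(k(c, k(c, s(k(c, a))))))), e)  →  k(k(c, k(c, s(k(c, k(c, s(k(c, a))))))), e)   [R4 at 1.1]
3. k(k(c, k(c, s(k(c, k(c, s(k(c, a))))))), e)  →  k(k(c, s(k(c, k(c, s(k(c, a)))))), e)   [R3 at 1]
4. k(k(c, s(k(c, k(c, s(k(c, a)))))), e)  →  k(s(k(c, k(c, s(k(c, a))))), e)   [R3 at 1]
5. k(s(k(c, k(c, s(k(c, a))))), e)  →  k(s(k(c, s(k(c, a)))), e)   [R3 at 1.1]
6. k(s(k(c, s(k(c, a)))), e)  →  k(s(s(k(c, a))), e)   [R3 at 1.1]
7. k(s(s(k(c, a))), e)  →  k(s(s(a)), e)   [R3 at 1.1.1]
8. k(s(s(a)), e)  →  c   [R1 at ε]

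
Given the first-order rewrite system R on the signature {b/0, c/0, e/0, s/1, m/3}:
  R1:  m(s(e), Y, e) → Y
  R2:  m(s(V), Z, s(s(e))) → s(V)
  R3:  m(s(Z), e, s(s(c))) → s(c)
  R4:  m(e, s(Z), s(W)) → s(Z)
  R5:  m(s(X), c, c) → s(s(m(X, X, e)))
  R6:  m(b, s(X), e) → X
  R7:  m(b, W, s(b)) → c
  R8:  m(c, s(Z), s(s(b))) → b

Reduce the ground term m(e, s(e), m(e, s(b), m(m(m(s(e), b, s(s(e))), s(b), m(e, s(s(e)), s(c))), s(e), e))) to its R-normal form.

1. m(e, s(e), m(e, s(b), m(m(m(s(e), b, s(s(e))), s(b), m(e, s(s(e)), s(c))), s(e), e)))  →  m(e, s(e), m(e, s(b), m(m(s(e), s(b), m(e, s(s(e)), s(c))), s(e), e)))   [R2 at 3.3.1.1]
2. m(e, s(e), m(e, s(b), m(m(s(e), s(b), m(e, s(s(e)), s(c))), s(e), e)))  →  m(e, s(e), m(e, s(b), m(m(s(e), s(b), s(s(e))), s(e), e)))   [R4 at 3.3.1.3]
3. m(e, s(e), m(e, s(b), m(m(s(e), s(b), s(s(e))), s(e), e)))  →  m(e, s(e), m(e, s(b), m(s(e), s(e), e)))   [R2 at 3.3.1]
4. m(e, s(e), m(e, s(b), m(s(e), s(e), e)))  →  m(e, s(e), m(e, s(b), s(e)))   [R1 at 3.3]
5. m(e, s(e), m(e, s(b), s(e)))  →  m(e, s(e), s(b))   [R4 at 3]
6. m(e, s(e), s(b))  →  s(e)   [R4 at ε]

s(e)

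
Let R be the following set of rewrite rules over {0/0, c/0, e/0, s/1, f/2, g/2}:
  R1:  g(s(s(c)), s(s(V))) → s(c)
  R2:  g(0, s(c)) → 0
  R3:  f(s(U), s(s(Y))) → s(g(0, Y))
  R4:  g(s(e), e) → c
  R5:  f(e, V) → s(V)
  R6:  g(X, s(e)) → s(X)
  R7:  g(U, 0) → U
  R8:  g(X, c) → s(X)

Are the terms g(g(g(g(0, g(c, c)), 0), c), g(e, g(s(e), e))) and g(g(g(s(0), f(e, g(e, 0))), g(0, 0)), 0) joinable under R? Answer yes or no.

Reduce t₁ = g(g(g(g(0, g(c, c)), 0), c), g(e, g(s(e), e))):
1. g(g(g(g(0, g(c, c)), 0), c), g(e, g(s(e), e)))  →  g(s(g(g(0, g(c, c)), 0)), g(e, g(s(e), e)))   [R8 at 1]
2. g(s(g(g(0, g(c, c)), 0)), g(e, g(s(e), e)))  →  g(s(g(0, g(c, c))), g(e, g(s(e), e)))   [R7 at 1.1]
3. g(s(g(0, g(c, c))), g(e, g(s(e), e)))  →  g(s(g(0, s(c))), g(e, g(s(e), e)))   [R8 at 1.1.2]
4. g(s(g(0, s(c))), g(e, g(s(e), e)))  →  g(s(0), g(e, g(s(e), e)))   [R2 at 1.1]
5. g(s(0), g(e, g(s(e), e)))  →  g(s(0), g(e, c))   [R4 at 2.2]
6. g(s(0), g(e, c))  →  g(s(0), s(e))   [R8 at 2]
7. g(s(0), s(e))  →  s(s(0))   [R6 at ε]

Reduce t₂ = g(g(g(s(0), f(e, g(e, 0))), g(0, 0)), 0):
1. g(g(g(s(0), f(e, g(e, 0))), g(0, 0)), 0)  →  g(g(s(0), f(e, g(e, 0))), g(0, 0))   [R7 at ε]
2. g(g(s(0), f(e, g(e, 0))), g(0, 0))  →  g(g(s(0), s(g(e, 0))), g(0, 0))   [R5 at 1.2]
3. g(g(s(0), s(g(e, 0))), g(0, 0))  →  g(g(s(0), s(e)), g(0, 0))   [R7 at 1.2.1]
4. g(g(s(0), s(e)), g(0, 0))  →  g(s(s(0)), g(0, 0))   [R6 at 1]
5. g(s(s(0)), g(0, 0))  →  g(s(s(0)), 0)   [R7 at 2]
6. g(s(s(0)), 0)  →  s(s(0))   [R7 at ε]

yes — NF(t₁) = s(s(0)), NF(t₂) = s(s(0))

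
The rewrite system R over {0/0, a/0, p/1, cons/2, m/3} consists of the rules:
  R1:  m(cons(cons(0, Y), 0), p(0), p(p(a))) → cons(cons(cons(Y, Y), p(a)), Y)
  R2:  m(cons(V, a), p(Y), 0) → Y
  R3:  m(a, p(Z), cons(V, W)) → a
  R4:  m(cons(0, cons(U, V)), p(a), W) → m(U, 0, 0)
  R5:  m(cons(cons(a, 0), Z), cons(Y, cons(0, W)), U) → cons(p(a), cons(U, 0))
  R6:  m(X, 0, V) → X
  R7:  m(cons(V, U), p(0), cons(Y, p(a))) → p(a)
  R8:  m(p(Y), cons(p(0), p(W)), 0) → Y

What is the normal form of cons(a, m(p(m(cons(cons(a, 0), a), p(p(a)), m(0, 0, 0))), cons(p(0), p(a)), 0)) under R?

cons(a, p(a))

1. cons(a, m(p(m(cons(cons(a, 0), a), p(p(a)), m(0, 0, 0))), cons(p(0), p(a)), 0))  →  cons(a, m(cons(cons(a, 0), a), p(p(a)), m(0, 0, 0)))   [R8 at 2]
2. cons(a, m(cons(cons(a, 0), a), p(p(a)), m(0, 0, 0)))  →  cons(a, m(cons(cons(a, 0), a), p(p(a)), 0))   [R6 at 2.3]
3. cons(a, m(cons(cons(a, 0), a), p(p(a)), 0))  →  cons(a, p(a))   [R2 at 2]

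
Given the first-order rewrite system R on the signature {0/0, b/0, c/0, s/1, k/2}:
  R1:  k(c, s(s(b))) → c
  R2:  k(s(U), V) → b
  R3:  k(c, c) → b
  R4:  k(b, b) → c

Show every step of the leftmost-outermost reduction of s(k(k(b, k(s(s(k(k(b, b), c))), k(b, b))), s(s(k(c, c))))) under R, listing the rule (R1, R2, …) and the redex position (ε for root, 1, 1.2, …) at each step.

1. s(k(k(b, k(s(s(k(k(b, b), c))), k(b, b))), s(s(k(c, c)))))  →  s(k(k(b, b), s(s(k(c, c)))))   [R2 at 1.1.2]
2. s(k(k(b, b), s(s(k(c, c)))))  →  s(k(c, s(s(k(c, c)))))   [R4 at 1.1]
3. s(k(c, s(s(k(c, c)))))  →  s(k(c, s(s(b))))   [R3 at 1.2.1.1]
4. s(k(c, s(s(b))))  →  s(c)   [R1 at 1]

s(c)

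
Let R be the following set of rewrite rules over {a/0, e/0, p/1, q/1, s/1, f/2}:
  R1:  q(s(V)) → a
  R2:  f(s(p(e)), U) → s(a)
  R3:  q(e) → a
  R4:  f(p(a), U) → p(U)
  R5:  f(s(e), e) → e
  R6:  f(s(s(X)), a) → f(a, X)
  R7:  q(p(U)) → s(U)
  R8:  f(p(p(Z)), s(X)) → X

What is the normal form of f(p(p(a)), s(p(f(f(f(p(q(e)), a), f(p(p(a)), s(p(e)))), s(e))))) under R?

1. f(p(p(a)), s(p(f(f(f(p(q(e)), a), f(p(p(a)), s(p(e)))), s(e)))))  →  p(f(f(f(p(q(e)), a), f(p(p(a)), s(p(e)))), s(e)))   [R8 at ε]
2. p(f(f(f(p(q(e)), a), f(p(p(a)), s(p(e)))), s(e)))  →  p(f(f(f(p(a), a), f(p(p(a)), s(p(e)))), s(e)))   [R3 at 1.1.1.1.1]
3. p(f(f(f(p(a), a), f(p(p(a)), s(p(e)))), s(e)))  →  p(f(f(p(a), f(p(p(a)), s(p(e)))), s(e)))   [R4 at 1.1.1]
4. p(f(f(p(a), f(p(p(a)), s(p(e)))), s(e)))  →  p(f(p(f(p(p(a)), s(p(e)))), s(e)))   [R4 at 1.1]
5. p(f(p(f(p(p(a)), s(p(e)))), s(e)))  →  p(f(p(p(e)), s(e)))   [R8 at 1.1.1]
6. p(f(p(p(e)), s(e)))  →  p(e)   [R8 at 1]

p(e)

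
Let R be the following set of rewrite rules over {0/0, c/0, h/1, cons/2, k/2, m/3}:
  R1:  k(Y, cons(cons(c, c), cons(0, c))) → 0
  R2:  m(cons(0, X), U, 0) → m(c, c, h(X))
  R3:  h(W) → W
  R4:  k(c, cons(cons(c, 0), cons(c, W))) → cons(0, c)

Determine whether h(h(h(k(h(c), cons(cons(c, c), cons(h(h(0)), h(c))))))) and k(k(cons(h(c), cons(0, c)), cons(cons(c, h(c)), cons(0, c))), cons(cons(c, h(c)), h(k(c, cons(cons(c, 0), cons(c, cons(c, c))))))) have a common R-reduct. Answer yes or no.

yes — NF(t₁) = 0, NF(t₂) = 0

Reduce t₁ = h(h(h(k(h(c), cons(cons(c, c), cons(h(h(0)), h(c))))))):
1. h(h(h(k(h(c), cons(cons(c, c), cons(h(h(0)), h(c)))))))  →  h(h(k(h(c), cons(cons(c, c), cons(h(h(0)), h(c))))))   [R3 at ε]
2. h(h(k(h(c), cons(cons(c, c), cons(h(h(0)), h(c))))))  →  h(k(h(c), cons(cons(c, c), cons(h(h(0)), h(c)))))   [R3 at ε]
3. h(k(h(c), cons(cons(c, c), cons(h(h(0)), h(c)))))  →  k(h(c), cons(cons(c, c), cons(h(h(0)), h(c))))   [R3 at ε]
4. k(h(c), cons(cons(c, c), cons(h(h(0)), h(c))))  →  k(c, cons(cons(c, c), cons(h(h(0)), h(c))))   [R3 at 1]
5. k(c, cons(cons(c, c), cons(h(h(0)), h(c))))  →  k(c, cons(cons(c, c), cons(h(0), h(c))))   [R3 at 2.2.1]
6. k(c, cons(cons(c, c), cons(h(0), h(c))))  →  k(c, cons(cons(c, c), cons(0, h(c))))   [R3 at 2.2.1]
7. k(c, cons(cons(c, c), cons(0, h(c))))  →  k(c, cons(cons(c, c), cons(0, c)))   [R3 at 2.2.2]
8. k(c, cons(cons(c, c), cons(0, c)))  →  0   [R1 at ε]

Reduce t₂ = k(k(cons(h(c), cons(0, c)), cons(cons(c, h(c)), cons(0, c))), cons(cons(c, h(c)), h(k(c, cons(cons(c, 0), cons(c, cons(c, c))))))):
1. k(k(cons(h(c), cons(0, c)), cons(cons(c, h(c)), cons(0, c))), cons(cons(c, h(c)), h(k(c, cons(cons(c, 0), cons(c, cons(c, c)))))))  →  k(k(cons(c, cons(0, c)), cons(cons(c, h(c)), cons(0, c))), cons(cons(c, h(c)), h(k(c, cons(cons(c, 0), cons(c, cons(c, c)))))))   [R3 at 1.1.1]
2. k(k(cons(c, cons(0, c)), cons(cons(c, h(c)), cons(0, c))), cons(cons(c, h(c)), h(k(c, cons(cons(c, 0), cons(c, cons(c, c)))))))  →  k(k(cons(c, cons(0, c)), cons(cons(c, c), cons(0, c))), cons(cons(c, h(c)), h(k(c, cons(cons(c, 0), cons(c, cons(c, c)))))))   [R3 at 1.2.1.2]
3. k(k(cons(c, cons(0, c)), cons(cons(c, c), cons(0, c))), cons(cons(c, h(c)), h(k(c, cons(cons(c, 0), cons(c, cons(c, c)))))))  →  k(0, cons(cons(c, h(c)), h(k(c, cons(cons(c, 0), cons(c, cons(c, c)))))))   [R1 at 1]
4. k(0, cons(cons(c, h(c)), h(k(c, cons(cons(c, 0), cons(c, cons(c, c)))))))  →  k(0, cons(cons(c, c), h(k(c, cons(cons(c, 0), cons(c, cons(c, c)))))))   [R3 at 2.1.2]
5. k(0, cons(cons(c, c), h(k(c, cons(cons(c, 0), cons(c, cons(c, c)))))))  →  k(0, cons(cons(c, c), k(c, cons(cons(c, 0), cons(c, cons(c, c))))))   [R3 at 2.2]
6. k(0, cons(cons(c, c), k(c, cons(cons(c, 0), cons(c, cons(c, c))))))  →  k(0, cons(cons(c, c), cons(0, c)))   [R4 at 2.2]
7. k(0, cons(cons(c, c), cons(0, c)))  →  0   [R1 at ε]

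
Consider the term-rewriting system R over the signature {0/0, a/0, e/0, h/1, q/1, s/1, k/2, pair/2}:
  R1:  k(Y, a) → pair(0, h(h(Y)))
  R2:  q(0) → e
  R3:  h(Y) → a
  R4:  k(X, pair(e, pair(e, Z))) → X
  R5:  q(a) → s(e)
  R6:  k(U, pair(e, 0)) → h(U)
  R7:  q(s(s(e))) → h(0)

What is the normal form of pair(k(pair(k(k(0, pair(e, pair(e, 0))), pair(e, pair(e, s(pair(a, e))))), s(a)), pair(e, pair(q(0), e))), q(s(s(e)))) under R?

pair(pair(0, s(a)), a)

1. pair(k(pair(k(k(0, pair(e, pair(e, 0))), pair(e, pair(e, s(pair(a, e))))), s(a)), pair(e, pair(q(0), e))), q(s(s(e))))  →  pair(k(pair(k(0, pair(e, pair(e, 0))), s(a)), pair(e, pair(q(0), e))), q(s(s(e))))   [R4 at 1.1.1]
2. pair(k(pair(k(0, pair(e, pair(e, 0))), s(a)), pair(e, pair(q(0), e))), q(s(s(e))))  →  pair(k(pair(0, s(a)), pair(e, pair(q(0), e))), q(s(s(e))))   [R4 at 1.1.1]
3. pair(k(pair(0, s(a)), pair(e, pair(q(0), e))), q(s(s(e))))  →  pair(k(pair(0, s(a)), pair(e, pair(e, e))), q(s(s(e))))   [R2 at 1.2.2.1]
4. pair(k(pair(0, s(a)), pair(e, pair(e, e))), q(s(s(e))))  →  pair(pair(0, s(a)), q(s(s(e))))   [R4 at 1]
5. pair(pair(0, s(a)), q(s(s(e))))  →  pair(pair(0, s(a)), h(0))   [R7 at 2]
6. pair(pair(0, s(a)), h(0))  →  pair(pair(0, s(a)), a)   [R3 at 2]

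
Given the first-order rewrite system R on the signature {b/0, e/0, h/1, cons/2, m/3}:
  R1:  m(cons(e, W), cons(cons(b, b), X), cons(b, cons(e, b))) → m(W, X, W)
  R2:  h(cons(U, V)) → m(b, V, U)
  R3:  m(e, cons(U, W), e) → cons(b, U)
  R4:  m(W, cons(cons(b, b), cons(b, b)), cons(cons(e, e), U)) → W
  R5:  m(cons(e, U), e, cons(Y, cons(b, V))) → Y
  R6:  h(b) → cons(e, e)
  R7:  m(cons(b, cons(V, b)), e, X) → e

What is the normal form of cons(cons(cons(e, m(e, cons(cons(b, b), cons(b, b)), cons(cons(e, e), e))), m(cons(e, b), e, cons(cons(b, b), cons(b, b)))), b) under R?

1. cons(cons(cons(e, m(e, cons(cons(b, b), cons(b, b)), cons(cons(e, e), e))), m(cons(e, b), e, cons(cons(b, b), cons(b, b)))), b)  →  cons(cons(cons(e, e), m(cons(e, b), e, cons(cons(b, b), cons(b, b)))), b)   [R4 at 1.1.2]
2. cons(cons(cons(e, e), m(cons(e, b), e, cons(cons(b, b), cons(b, b)))), b)  →  cons(cons(cons(e, e), cons(b, b)), b)   [R5 at 1.2]

cons(cons(cons(e, e), cons(b, b)), b)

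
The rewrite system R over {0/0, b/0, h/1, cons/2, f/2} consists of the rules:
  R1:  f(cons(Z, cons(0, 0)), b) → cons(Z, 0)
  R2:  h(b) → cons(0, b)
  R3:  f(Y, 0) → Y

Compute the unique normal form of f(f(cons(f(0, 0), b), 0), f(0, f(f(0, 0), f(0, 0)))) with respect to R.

1. f(f(cons(f(0, 0), b), 0), f(0, f(f(0, 0), f(0, 0))))  →  f(cons(f(0, 0), b), f(0, f(f(0, 0), f(0, 0))))   [R3 at 1]
2. f(cons(f(0, 0), b), f(0, f(f(0, 0), f(0, 0))))  →  f(cons(0, b), f(0, f(f(0, 0), f(0, 0))))   [R3 at 1.1]
3. f(cons(0, b), f(0, f(f(0, 0), f(0, 0))))  →  f(cons(0, b), f(0, f(0, f(0, 0))))   [R3 at 2.2.1]
4. f(cons(0, b), f(0, f(0, f(0, 0))))  →  f(cons(0, b), f(0, f(0, 0)))   [R3 at 2.2.2]
5. f(cons(0, b), f(0, f(0, 0)))  →  f(cons(0, b), f(0, 0))   [R3 at 2.2]
6. f(cons(0, b), f(0, 0))  →  f(cons(0, b), 0)   [R3 at 2]
7. f(cons(0, b), 0)  →  cons(0, b)   [R3 at ε]

cons(0, b)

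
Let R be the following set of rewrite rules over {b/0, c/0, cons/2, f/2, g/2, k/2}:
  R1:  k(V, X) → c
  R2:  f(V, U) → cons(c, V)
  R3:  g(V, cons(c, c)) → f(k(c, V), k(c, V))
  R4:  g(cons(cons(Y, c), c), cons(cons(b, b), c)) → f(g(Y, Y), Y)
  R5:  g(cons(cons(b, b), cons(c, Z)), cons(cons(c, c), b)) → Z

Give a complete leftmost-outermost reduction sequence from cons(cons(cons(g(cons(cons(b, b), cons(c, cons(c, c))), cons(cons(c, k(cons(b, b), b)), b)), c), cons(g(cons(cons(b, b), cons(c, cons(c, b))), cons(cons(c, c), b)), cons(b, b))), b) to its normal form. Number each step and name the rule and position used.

cons(cons(cons(cons(c, c), c), cons(cons(c, b), cons(b, b))), b)

1. cons(cons(cons(g(cons(cons(b, b), cons(c, cons(c, c))), cons(cons(c, k(cons(b, b), b)), b)), c), cons(g(cons(cons(b, b), cons(c, cons(c, b))), cons(cons(c, c), b)), cons(b, b))), b)  →  cons(cons(cons(g(cons(cons(b, b), cons(c, cons(c, c))), cons(cons(c, c), b)), c), cons(g(cons(cons(b, b), cons(c, cons(c, b))), cons(cons(c, c), b)), cons(b, b))), b)   [R1 at 1.1.1.2.1.2]
2. cons(cons(cons(g(cons(cons(b, b), cons(c, cons(c, c))), cons(cons(c, c), b)), c), cons(g(cons(cons(b, b), cons(c, cons(c, b))), cons(cons(c, c), b)), cons(b, b))), b)  →  cons(cons(cons(cons(c, c), c), cons(g(cons(cons(b, b), cons(c, cons(c, b))), cons(cons(c, c), b)), cons(b, b))), b)   [R5 at 1.1.1]
3. cons(cons(cons(cons(c, c), c), cons(g(cons(cons(b, b), cons(c, cons(c, b))), cons(cons(c, c), b)), cons(b, b))), b)  →  cons(cons(cons(cons(c, c), c), cons(cons(c, b), cons(b, b))), b)   [R5 at 1.2.1]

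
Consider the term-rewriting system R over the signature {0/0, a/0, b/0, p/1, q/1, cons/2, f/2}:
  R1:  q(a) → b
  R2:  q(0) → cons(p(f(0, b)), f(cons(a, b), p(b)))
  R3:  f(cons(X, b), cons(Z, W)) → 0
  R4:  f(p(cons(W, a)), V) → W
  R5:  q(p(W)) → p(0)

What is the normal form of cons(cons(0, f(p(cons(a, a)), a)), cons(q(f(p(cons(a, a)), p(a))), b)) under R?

cons(cons(0, a), cons(b, b))

1. cons(cons(0, f(p(cons(a, a)), a)), cons(q(f(p(cons(a, a)), p(a))), b))  →  cons(cons(0, a), cons(q(f(p(cons(a, a)), p(a))), b))   [R4 at 1.2]
2. cons(cons(0, a), cons(q(f(p(cons(a, a)), p(a))), b))  →  cons(cons(0, a), cons(q(a), b))   [R4 at 2.1.1]
3. cons(cons(0, a), cons(q(a), b))  →  cons(cons(0, a), cons(b, b))   [R1 at 2.1]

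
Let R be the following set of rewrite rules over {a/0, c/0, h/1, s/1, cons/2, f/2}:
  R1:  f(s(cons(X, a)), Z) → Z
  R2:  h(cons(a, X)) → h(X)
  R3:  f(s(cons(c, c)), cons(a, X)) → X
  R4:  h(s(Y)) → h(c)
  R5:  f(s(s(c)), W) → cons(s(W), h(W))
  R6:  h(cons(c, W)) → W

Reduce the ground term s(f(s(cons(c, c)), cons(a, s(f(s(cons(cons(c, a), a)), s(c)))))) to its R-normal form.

1. s(f(s(cons(c, c)), cons(a, s(f(s(cons(cons(c, a), a)), s(c))))))  →  s(s(f(s(cons(cons(c, a), a)), s(c))))   [R3 at 1]
2. s(s(f(s(cons(cons(c, a), a)), s(c))))  →  s(s(s(c)))   [R1 at 1.1]

s(s(s(c)))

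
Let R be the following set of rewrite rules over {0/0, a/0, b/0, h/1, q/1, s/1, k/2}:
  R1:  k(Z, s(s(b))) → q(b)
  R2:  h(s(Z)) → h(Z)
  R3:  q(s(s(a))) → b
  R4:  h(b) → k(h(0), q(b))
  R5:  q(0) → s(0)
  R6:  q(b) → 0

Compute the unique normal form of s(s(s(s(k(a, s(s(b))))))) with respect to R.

1. s(s(s(s(k(a, s(s(b)))))))  →  s(s(s(s(q(b)))))   [R1 at 1.1.1.1]
2. s(s(s(s(q(b)))))  →  s(s(s(s(0))))   [R6 at 1.1.1.1]

s(s(s(s(0))))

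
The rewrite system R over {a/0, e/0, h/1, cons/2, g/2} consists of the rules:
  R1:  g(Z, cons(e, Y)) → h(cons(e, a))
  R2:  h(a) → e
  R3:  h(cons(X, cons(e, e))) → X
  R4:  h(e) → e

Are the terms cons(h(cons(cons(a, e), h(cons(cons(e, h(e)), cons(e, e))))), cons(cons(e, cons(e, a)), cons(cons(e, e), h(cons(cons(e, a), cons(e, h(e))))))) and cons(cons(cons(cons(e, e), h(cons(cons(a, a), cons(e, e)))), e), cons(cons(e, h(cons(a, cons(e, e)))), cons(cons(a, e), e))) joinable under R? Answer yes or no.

Reduce t₁ = cons(h(cons(cons(a, e), h(cons(cons(e, h(e)), cons(e, e))))), cons(cons(e, cons(e, a)), cons(cons(e, e), h(cons(cons(e, a), cons(e, h(e))))))):
1. cons(h(cons(cons(a, e), h(cons(cons(e, h(e)), cons(e, e))))), cons(cons(e, cons(e, a)), cons(cons(e, e), h(cons(cons(e, a), cons(e, h(e)))))))  →  cons(h(cons(cons(a, e), cons(e, h(e)))), cons(cons(e, cons(e, a)), cons(cons(e, e), h(cons(cons(e, a), cons(e, h(e)))))))   [R3 at 1.1.2]
2. cons(h(cons(cons(a, e), cons(e, h(e)))), cons(cons(e, cons(e, a)), cons(cons(e, e), h(cons(cons(e, a), cons(e, h(e)))))))  →  cons(h(cons(cons(a, e), cons(e, e))), cons(cons(e, cons(e, a)), cons(cons(e, e), h(cons(cons(e, a), cons(e, h(e)))))))   [R4 at 1.1.2.2]
3. cons(h(cons(cons(a, e), cons(e, e))), cons(cons(e, cons(e, a)), cons(cons(e, e), h(cons(cons(e, a), cons(e, h(e)))))))  →  cons(cons(a, e), cons(cons(e, cons(e, a)), cons(cons(e, e), h(cons(cons(e, a), cons(e, h(e)))))))   [R3 at 1]
4. cons(cons(a, e), cons(cons(e, cons(e, a)), cons(cons(e, e), h(cons(cons(e, a), cons(e, h(e)))))))  →  cons(cons(a, e), cons(cons(e, cons(e, a)), cons(cons(e, e), h(cons(cons(e, a), cons(e, e))))))   [R4 at 2.2.2.1.2.2]
5. cons(cons(a, e), cons(cons(e, cons(e, a)), cons(cons(e, e), h(cons(cons(e, a), cons(e, e))))))  →  cons(cons(a, e), cons(cons(e, cons(e, a)), cons(cons(e, e), cons(e, a))))   [R3 at 2.2.2]

Reduce t₂ = cons(cons(cons(cons(e, e), h(cons(cons(a, a), cons(e, e)))), e), cons(cons(e, h(cons(a, cons(e, e)))), cons(cons(a, e), e))):
1. cons(cons(cons(cons(e, e), h(cons(cons(a, a), cons(e, e)))), e), cons(cons(e, h(cons(a, cons(e, e)))), cons(cons(a, e), e)))  →  cons(cons(cons(cons(e, e), cons(a, a)), e), cons(cons(e, h(cons(a, cons(e, e)))), cons(cons(a, e), e)))   [R3 at 1.1.2]
2. cons(cons(cons(cons(e, e), cons(a, a)), e), cons(cons(e, h(cons(a, cons(e, e)))), cons(cons(a, e), e)))  →  cons(cons(cons(cons(e, e), cons(a, a)), e), cons(cons(e, a), cons(cons(a, e), e)))   [R3 at 2.1.2]

no — NF(t₁) = cons(cons(a, e), cons(cons(e, cons(e, a)), cons(cons(e, e), cons(e, a)))), NF(t₂) = cons(cons(cons(cons(e, e), cons(a, a)), e), cons(cons(e, a), cons(cons(a, e), e)))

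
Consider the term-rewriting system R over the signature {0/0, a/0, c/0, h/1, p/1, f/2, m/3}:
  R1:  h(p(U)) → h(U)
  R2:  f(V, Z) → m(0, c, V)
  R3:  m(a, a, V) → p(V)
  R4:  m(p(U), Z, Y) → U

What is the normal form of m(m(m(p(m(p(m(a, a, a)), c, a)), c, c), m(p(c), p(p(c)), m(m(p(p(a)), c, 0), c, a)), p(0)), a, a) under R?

1. m(m(m(p(m(p(m(a, a, a)), c, a)), c, c), m(p(c), p(p(c)), m(m(p(p(a)), c, 0), c, a)), p(0)), a, a)  →  m(m(m(p(m(a, a, a)), c, a), m(p(c), p(p(c)), m(m(p(p(a)), c, 0), c, a)), p(0)), a, a)   [R4 at 1.1]
2. m(m(m(p(m(a, a, a)), c, a), m(p(c), p(p(c)), m(m(p(p(a)), c, 0), c, a)), p(0)), a, a)  →  m(m(m(a, a, a), m(p(c), p(p(c)), m(m(p(p(a)), c, 0), c, a)), p(0)), a, a)   [R4 at 1.1]
3. m(m(m(a, a, a), m(p(c), p(p(c)), m(m(p(p(a)), c, 0), c, a)), p(0)), a, a)  →  m(m(p(a), m(p(c), p(p(c)), m(m(p(p(a)), c, 0), c, a)), p(0)), a, a)   [R3 at 1.1]
4. m(m(p(a), m(p(c), p(p(c)), m(m(p(p(a)), c, 0), c, a)), p(0)), a, a)  →  m(a, a, a)   [R4 at 1]
5. m(a, a, a)  →  p(a)   [R3 at ε]

p(a)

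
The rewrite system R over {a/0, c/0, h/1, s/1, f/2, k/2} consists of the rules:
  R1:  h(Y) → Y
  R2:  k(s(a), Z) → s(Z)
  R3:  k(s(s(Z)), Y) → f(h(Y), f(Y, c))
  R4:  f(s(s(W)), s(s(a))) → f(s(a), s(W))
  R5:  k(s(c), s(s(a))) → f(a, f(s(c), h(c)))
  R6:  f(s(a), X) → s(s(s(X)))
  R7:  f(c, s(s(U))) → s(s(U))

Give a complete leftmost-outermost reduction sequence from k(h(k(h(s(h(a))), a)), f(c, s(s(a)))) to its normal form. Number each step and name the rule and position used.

s(s(s(a)))

1. k(h(k(h(s(h(a))), a)), f(c, s(s(a))))  →  k(k(h(s(h(a))), a), f(c, s(s(a))))   [R1 at 1]
2. k(k(h(s(h(a))), a), f(c, s(s(a))))  →  k(k(s(h(a)), a), f(c, s(s(a))))   [R1 at 1.1]
3. k(k(s(h(a)), a), f(c, s(s(a))))  →  k(k(s(a), a), f(c, s(s(a))))   [R1 at 1.1.1]
4. k(k(s(a), a), f(c, s(s(a))))  →  k(s(a), f(c, s(s(a))))   [R2 at 1]
5. k(s(a), f(c, s(s(a))))  →  s(f(c, s(s(a))))   [R2 at ε]
6. s(f(c, s(s(a))))  →  s(s(s(a)))   [R7 at 1]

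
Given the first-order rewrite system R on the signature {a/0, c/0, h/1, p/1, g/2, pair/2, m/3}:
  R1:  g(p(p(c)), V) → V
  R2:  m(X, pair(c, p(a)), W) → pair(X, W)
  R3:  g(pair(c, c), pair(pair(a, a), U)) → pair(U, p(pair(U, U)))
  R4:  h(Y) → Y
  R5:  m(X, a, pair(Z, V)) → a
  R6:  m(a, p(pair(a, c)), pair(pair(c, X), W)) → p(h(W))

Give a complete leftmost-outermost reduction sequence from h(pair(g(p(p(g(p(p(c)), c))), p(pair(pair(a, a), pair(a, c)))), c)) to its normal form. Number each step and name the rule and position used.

pair(p(pair(pair(a, a), pair(a, c))), c)

1. h(pair(g(p(p(g(p(p(c)), c))), p(pair(pair(a, a), pair(a, c)))), c))  →  pair(g(p(p(g(p(p(c)), c))), p(pair(pair(a, a), pair(a, c)))), c)   [R4 at ε]
2. pair(g(p(p(g(p(p(c)), c))), p(pair(pair(a, a), pair(a, c)))), c)  →  pair(g(p(p(c)), p(pair(pair(a, a), pair(a, c)))), c)   [R1 at 1.1.1.1]
3. pair(g(p(p(c)), p(pair(pair(a, a), pair(a, c)))), c)  →  pair(p(pair(pair(a, a), pair(a, c))), c)   [R1 at 1]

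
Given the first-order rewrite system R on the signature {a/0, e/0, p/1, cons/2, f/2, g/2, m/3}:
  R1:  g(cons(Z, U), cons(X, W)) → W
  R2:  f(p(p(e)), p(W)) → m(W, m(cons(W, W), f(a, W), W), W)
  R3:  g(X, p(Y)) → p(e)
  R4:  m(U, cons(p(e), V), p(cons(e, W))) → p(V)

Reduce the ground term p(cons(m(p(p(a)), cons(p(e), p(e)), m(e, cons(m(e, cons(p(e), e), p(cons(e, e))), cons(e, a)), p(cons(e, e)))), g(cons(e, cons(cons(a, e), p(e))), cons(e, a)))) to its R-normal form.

p(cons(p(p(e)), a))

1. p(cons(m(p(p(a)), cons(p(e), p(e)), m(e, cons(m(e, cons(p(e), e), p(cons(e, e))), cons(e, a)), p(cons(e, e)))), g(cons(e, cons(cons(a, e), p(e))), cons(e, a))))  →  p(cons(m(p(p(a)), cons(p(e), p(e)), m(e, cons(p(e), cons(e, a)), p(cons(e, e)))), g(cons(e, cons(cons(a, e), p(e))), cons(e, a))))   [R4 at 1.1.3.2.1]
2. p(cons(m(p(p(a)), cons(p(e), p(e)), m(e, cons(p(e), cons(e, a)), p(cons(e, e)))), g(cons(e, cons(cons(a, e), p(e))), cons(e, a))))  →  p(cons(m(p(p(a)), cons(p(e), p(e)), p(cons(e, a))), g(cons(e, cons(cons(a, e), p(e))), cons(e, a))))   [R4 at 1.1.3]
3. p(cons(m(p(p(a)), cons(p(e), p(e)), p(cons(e, a))), g(cons(e, cons(cons(a, e), p(e))), cons(e, a))))  →  p(cons(p(p(e)), g(cons(e, cons(cons(a, e), p(e))), cons(e, a))))   [R4 at 1.1]
4. p(cons(p(p(e)), g(cons(e, cons(cons(a, e), p(e))), cons(e, a))))  →  p(cons(p(p(e)), a))   [R1 at 1.2]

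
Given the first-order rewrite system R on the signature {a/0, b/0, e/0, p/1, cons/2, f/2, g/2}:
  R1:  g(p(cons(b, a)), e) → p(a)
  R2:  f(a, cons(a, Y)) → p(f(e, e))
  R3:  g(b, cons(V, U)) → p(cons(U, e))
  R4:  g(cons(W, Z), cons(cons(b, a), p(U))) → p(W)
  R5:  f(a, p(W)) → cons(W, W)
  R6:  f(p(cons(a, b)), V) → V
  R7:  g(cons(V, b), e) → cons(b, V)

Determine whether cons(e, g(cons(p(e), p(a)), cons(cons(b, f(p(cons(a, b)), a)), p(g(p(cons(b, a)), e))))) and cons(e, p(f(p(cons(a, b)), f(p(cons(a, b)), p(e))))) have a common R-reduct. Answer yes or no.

Reduce t₁ = cons(e, g(cons(p(e), p(a)), cons(cons(b, f(p(cons(a, b)), a)), p(g(p(cons(b, a)), e))))):
1. cons(e, g(cons(p(e), p(a)), cons(cons(b, f(p(cons(a, b)), a)), p(g(p(cons(b, a)), e)))))  →  cons(e, g(cons(p(e), p(a)), cons(cons(b, a), p(g(p(cons(b, a)), e)))))   [R6 at 2.2.1.2]
2. cons(e, g(cons(p(e), p(a)), cons(cons(b, a), p(g(p(cons(b, a)), e)))))  →  cons(e, p(p(e)))   [R4 at 2]

Reduce t₂ = cons(e, p(f(p(cons(a, b)), f(p(cons(a, b)), p(e))))):
1. cons(e, p(f(p(cons(a, b)), f(p(cons(a, b)), p(e)))))  →  cons(e, p(f(p(cons(a, b)), p(e))))   [R6 at 2.1]
2. cons(e, p(f(p(cons(a, b)), p(e))))  →  cons(e, p(p(e)))   [R6 at 2.1]

yes — NF(t₁) = cons(e, p(p(e))), NF(t₂) = cons(e, p(p(e)))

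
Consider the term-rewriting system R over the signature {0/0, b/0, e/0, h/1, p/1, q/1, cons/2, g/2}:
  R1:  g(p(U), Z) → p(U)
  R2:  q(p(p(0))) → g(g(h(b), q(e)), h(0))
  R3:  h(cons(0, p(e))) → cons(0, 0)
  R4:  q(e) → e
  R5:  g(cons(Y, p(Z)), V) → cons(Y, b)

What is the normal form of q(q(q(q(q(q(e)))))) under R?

1. q(q(q(q(q(q(e))))))  →  q(q(q(q(q(e)))))   [R4 at 1.1.1.1.1]
2. q(q(q(q(q(e)))))  →  q(q(q(q(e))))   [R4 at 1.1.1.1]
3. q(q(q(q(e))))  →  q(q(q(e)))   [R4 at 1.1.1]
4. q(q(q(e)))  →  q(q(e))   [R4 at 1.1]
5. q(q(e))  →  q(e)   [R4 at 1]
6. q(e)  →  e   [R4 at ε]

e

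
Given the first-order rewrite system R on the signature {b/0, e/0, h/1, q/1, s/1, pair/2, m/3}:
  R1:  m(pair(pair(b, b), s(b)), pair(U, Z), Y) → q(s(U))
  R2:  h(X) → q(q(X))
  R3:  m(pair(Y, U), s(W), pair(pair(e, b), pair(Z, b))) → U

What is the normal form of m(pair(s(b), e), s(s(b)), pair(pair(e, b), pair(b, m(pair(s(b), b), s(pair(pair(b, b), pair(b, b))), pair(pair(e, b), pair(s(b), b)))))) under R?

e

1. m(pair(s(b), e), s(s(b)), pair(pair(e, b), pair(b, m(pair(s(b), b), s(pair(pair(b, b), pair(b, b))), pair(pair(e, b), pair(s(b), b))))))  →  m(pair(s(b), e), s(s(b)), pair(pair(e, b), pair(b, b)))   [R3 at 3.2.2]
2. m(pair(s(b), e), s(s(b)), pair(pair(e, b), pair(b, b)))  →  e   [R3 at ε]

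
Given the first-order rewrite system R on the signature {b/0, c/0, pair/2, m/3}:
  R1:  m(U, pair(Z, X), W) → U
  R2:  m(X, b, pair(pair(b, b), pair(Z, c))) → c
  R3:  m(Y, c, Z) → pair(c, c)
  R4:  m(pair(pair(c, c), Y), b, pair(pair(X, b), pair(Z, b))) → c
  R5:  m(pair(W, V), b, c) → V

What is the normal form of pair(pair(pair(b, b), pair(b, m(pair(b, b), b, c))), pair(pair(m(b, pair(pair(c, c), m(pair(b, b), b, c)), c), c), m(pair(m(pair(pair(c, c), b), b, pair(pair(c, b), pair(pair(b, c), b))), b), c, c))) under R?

pair(pair(pair(b, b), pair(b, b)), pair(pair(b, c), pair(c, c)))

1. pair(pair(pair(b, b), pair(b, m(pair(b, b), b, c))), pair(pair(m(b, pair(pair(c, c), m(pair(b, b), b, c)), c), c), m(pair(m(pair(pair(c, c), b), b, pair(pair(c, b), pair(pair(b, c), b))), b), c, c)))  →  pair(pair(pair(b, b), pair(b, b)), pair(pair(m(b, pair(pair(c, c), m(pair(b, b), b, c)), c), c), m(pair(m(pair(pair(c, c), b), b, pair(pair(c, b), pair(pair(b, c), b))), b), c, c)))   [R5 at 1.2.2]
2. pair(pair(pair(b, b), pair(b, b)), pair(pair(m(b, pair(pair(c, c), m(pair(b, b), b, c)), c), c), m(pair(m(pair(pair(c, c), b), b, pair(pair(c, b), pair(pair(b, c), b))), b), c, c)))  →  pair(pair(pair(b, b), pair(b, b)), pair(pair(b, c), m(pair(m(pair(pair(c, c), b), b, pair(pair(c, b), pair(pair(b, c), b))), b), c, c)))   [R1 at 2.1.1]
3. pair(pair(pair(b, b), pair(b, b)), pair(pair(b, c), m(pair(m(pair(pair(c, c), b), b, pair(pair(c, b), pair(pair(b, c), b))), b), c, c)))  →  pair(pair(pair(b, b), pair(b, b)), pair(pair(b, c), pair(c, c)))   [R3 at 2.2]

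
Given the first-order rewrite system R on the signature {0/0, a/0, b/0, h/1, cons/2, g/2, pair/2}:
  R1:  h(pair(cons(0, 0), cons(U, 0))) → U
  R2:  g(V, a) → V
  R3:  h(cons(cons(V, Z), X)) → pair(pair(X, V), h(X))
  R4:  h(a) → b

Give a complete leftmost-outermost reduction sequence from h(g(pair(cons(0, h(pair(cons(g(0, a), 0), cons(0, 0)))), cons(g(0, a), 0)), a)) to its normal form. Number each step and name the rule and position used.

0

1. h(g(pair(cons(0, h(pair(cons(g(0, a), 0), cons(0, 0)))), cons(g(0, a), 0)), a))  →  h(pair(cons(0, h(pair(cons(g(0, a), 0), cons(0, 0)))), cons(g(0, a), 0)))   [R2 at 1]
2. h(pair(cons(0, h(pair(cons(g(0, a), 0), cons(0, 0)))), cons(g(0, a), 0)))  →  h(pair(cons(0, h(pair(cons(0, 0), cons(0, 0)))), cons(g(0, a), 0)))   [R2 at 1.1.2.1.1.1]
3. h(pair(cons(0, h(pair(cons(0, 0), cons(0, 0)))), cons(g(0, a), 0)))  →  h(pair(cons(0, 0), cons(g(0, a), 0)))   [R1 at 1.1.2]
4. h(pair(cons(0, 0), cons(g(0, a), 0)))  →  g(0, a)   [R1 at ε]
5. g(0, a)  →  0   [R2 at ε]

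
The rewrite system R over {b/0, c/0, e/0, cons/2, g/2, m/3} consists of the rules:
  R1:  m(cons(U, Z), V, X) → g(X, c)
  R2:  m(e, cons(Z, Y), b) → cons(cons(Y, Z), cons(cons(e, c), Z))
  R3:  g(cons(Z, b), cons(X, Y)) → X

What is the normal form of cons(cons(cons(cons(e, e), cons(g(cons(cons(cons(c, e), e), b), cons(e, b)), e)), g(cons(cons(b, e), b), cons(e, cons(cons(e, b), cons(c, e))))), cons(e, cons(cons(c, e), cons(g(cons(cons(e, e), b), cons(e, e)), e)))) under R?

1. cons(cons(cons(cons(e, e), cons(g(cons(cons(cons(c, e), e), b), cons(e, b)), e)), g(cons(cons(b, e), b), cons(e, cons(cons(e, b), cons(c, e))))), cons(e, cons(cons(c, e), cons(g(cons(cons(e, e), b), cons(e, e)), e))))  →  cons(cons(cons(cons(e, e), cons(e, e)), g(cons(cons(b, e), b), cons(e, cons(cons(e, b), cons(c, e))))), cons(e, cons(cons(c, e), cons(g(cons(cons(e, e), b), cons(e, e)), e))))   [R3 at 1.1.2.1]
2. cons(cons(cons(cons(e, e), cons(e, e)), g(cons(cons(b, e), b), cons(e, cons(cons(e, b), cons(c, e))))), cons(e, cons(cons(c, e), cons(g(cons(cons(e, e), b), cons(e, e)), e))))  →  cons(cons(cons(cons(e, e), cons(e, e)), e), cons(e, cons(cons(c, e), cons(g(cons(cons(e, e), b), cons(e, e)), e))))   [R3 at 1.2]
3. cons(cons(cons(cons(e, e), cons(e, e)), e), cons(e, cons(cons(c, e), cons(g(cons(cons(e, e), b), cons(e, e)), e))))  →  cons(cons(cons(cons(e, e), cons(e, e)), e), cons(e, cons(cons(c, e), cons(e, e))))   [R3 at 2.2.2.1]

cons(cons(cons(cons(e, e), cons(e, e)), e), cons(e, cons(cons(c, e), cons(e, e))))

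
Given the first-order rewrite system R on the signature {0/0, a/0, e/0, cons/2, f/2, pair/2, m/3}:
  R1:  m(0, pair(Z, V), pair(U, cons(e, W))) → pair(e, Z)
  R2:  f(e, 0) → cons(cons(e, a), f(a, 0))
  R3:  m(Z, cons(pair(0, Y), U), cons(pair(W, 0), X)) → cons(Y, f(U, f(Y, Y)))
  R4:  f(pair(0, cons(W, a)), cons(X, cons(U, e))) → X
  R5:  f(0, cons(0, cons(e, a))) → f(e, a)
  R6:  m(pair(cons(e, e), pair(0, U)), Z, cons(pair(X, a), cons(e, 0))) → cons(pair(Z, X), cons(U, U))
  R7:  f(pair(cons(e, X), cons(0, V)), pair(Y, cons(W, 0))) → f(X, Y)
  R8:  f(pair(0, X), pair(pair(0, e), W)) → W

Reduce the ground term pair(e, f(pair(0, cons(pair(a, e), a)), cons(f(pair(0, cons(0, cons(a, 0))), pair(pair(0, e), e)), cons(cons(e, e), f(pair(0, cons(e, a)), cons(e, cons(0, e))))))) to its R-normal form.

pair(e, e)

1. pair(e, f(pair(0, cons(pair(a, e), a)), cons(f(pair(0, cons(0, cons(a, 0))), pair(pair(0, e), e)), cons(cons(e, e), f(pair(0, cons(e, a)), cons(e, cons(0, e)))))))  →  pair(e, f(pair(0, cons(pair(a, e), a)), cons(e, cons(cons(e, e), f(pair(0, cons(e, a)), cons(e, cons(0, e)))))))   [R8 at 2.2.1]
2. pair(e, f(pair(0, cons(pair(a, e), a)), cons(e, cons(cons(e, e), f(pair(0, cons(e, a)), cons(e, cons(0, e)))))))  →  pair(e, f(pair(0, cons(pair(a, e), a)), cons(e, cons(cons(e, e), e))))   [R4 at 2.2.2.2]
3. pair(e, f(pair(0, cons(pair(a, e), a)), cons(e, cons(cons(e, e), e))))  →  pair(e, e)   [R4 at 2]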